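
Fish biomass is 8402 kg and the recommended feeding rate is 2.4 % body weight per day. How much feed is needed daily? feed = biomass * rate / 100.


Feeding rate fraction = 2.4% / 100 = 0.024
Daily feed = 8402 kg * 0.024 = 201.648 kg/day

201.648 kg/day


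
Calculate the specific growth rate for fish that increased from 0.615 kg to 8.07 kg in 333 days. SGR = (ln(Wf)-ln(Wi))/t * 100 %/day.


ln(W_f) = ln(8.07) = 2.0881535
ln(W_i) = ln(0.615) = -0.48613301
ln(W_f) - ln(W_i) = 2.0881535 - -0.48613301 = 2.5742865
SGR = 2.5742865 / 333 * 100 = 0.773059 %/day

0.773059 %/day


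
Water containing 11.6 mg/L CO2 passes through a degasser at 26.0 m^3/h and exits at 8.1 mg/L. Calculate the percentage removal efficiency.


CO2_out / CO2_in = 8.1 / 11.6 = 0.69827586
Fraction remaining = 0.69827586
efficiency = (1 - 0.69827586) * 100 = 30.1724 %

30.1724 %


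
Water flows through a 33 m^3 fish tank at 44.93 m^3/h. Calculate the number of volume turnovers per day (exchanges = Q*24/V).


Daily flow volume = 44.93 m^3/h * 24 h = 1078.32 m^3/day
Exchanges = daily flow / tank volume = 1078.32 / 33 = 32.6764 exchanges/day

32.6764 exchanges/day


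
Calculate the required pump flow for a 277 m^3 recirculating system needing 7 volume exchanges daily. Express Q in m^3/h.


Daily recirculation volume = 277 m^3 * 7 = 1939 m^3/day
Flow rate Q = daily volume / 24 h = 1939 / 24 = 80.7917 m^3/h

80.7917 m^3/h


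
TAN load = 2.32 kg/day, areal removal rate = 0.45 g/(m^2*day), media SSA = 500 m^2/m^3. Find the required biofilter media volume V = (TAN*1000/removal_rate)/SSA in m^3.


A = 2.32*1000 / 0.45 = 5155.5556 m^2
V = 5155.5556 / 500 = 10.3111

10.3111 m^3


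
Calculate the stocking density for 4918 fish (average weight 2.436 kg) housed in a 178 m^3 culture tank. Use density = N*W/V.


Total biomass = 4918 fish * 2.436 kg = 11980.248 kg
Density = total biomass / volume = 11980.248 / 178 = 67.3048 kg/m^3

67.3048 kg/m^3


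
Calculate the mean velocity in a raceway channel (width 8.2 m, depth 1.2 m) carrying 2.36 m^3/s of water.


Cross-sectional area = W * d = 8.2 * 1.2 = 9.84 m^2
Velocity = Q / A = 2.36 / 9.84 = 0.239837 m/s

0.239837 m/s


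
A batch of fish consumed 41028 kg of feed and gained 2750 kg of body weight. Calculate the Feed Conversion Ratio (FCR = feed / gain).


FCR = feed consumed / weight gained
FCR = 41028 kg / 2750 kg = 14.9193

14.9193


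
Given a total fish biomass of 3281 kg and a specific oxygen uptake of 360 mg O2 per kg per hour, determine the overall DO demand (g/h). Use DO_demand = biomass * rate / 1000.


Total O2 consumption (mg/h) = 3281 kg * 360 mg/(kg*h) = 1181160 mg/h
Convert to g/h: 1181160 / 1000 = 1181.16 g/h

1181.16 g/h


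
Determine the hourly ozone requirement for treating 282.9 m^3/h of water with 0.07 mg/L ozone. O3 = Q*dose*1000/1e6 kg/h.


O3 demand (mg/h) = Q * dose * 1000 = 282.9 * 0.07 * 1000 = 19803 mg/h
Convert mg to kg: 19803 / 1e6 = 0.019803 kg/h

0.019803 kg/h


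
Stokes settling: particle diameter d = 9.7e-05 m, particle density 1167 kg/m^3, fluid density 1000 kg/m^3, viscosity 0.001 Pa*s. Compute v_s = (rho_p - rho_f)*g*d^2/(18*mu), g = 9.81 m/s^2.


Density difference: rho_p - rho_f = 1167 - 1000 = 167 kg/m^3
d^2 = (9.7e-05)^2 = 9.409e-09 m^2
Numerator = (rho_p - rho_f) * g * d^2 = 167 * 9.81 * 9.409e-09 = 1.5414482e-05
Denominator = 18 * mu = 18 * 0.001 = 0.018
v_s = 1.5414482e-05 / 0.018 = 8.5636e-04 m/s
Check: Re = rho_f * v_s * d / mu = 1000 * 8.5636e-04 * 9.7e-05 / 0.001 = 0.0831 < 1, so Stokes' law applies.

8.5636e-04 m/s


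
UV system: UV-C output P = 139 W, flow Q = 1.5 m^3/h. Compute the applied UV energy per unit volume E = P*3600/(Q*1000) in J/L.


Energy delivered per hour = 139 W * 3600 s = 500400 J/h
Volume treated per hour = 1.5 m^3/h * 1000 = 1500 L/h
dose = 500400 / 1500 = 333.6 J/L

333.6 J/L


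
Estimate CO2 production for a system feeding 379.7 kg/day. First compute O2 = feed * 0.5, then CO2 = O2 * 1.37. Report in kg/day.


O2 = 379.7 * 0.5 = 189.85
CO2 = 189.85 * 1.37 = 260.0945

260.0945 kg/day


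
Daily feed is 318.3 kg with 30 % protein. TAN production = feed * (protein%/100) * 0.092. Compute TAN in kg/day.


Protein in feed = 318.3 * 30/100 = 95.49 kg/day
TAN = protein * 0.092 = 95.49 * 0.092 = 8.78508 kg/day

8.78508 kg/day


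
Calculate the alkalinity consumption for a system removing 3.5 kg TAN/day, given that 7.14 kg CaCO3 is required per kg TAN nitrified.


Alkalinity factor: 7.14 kg CaCO3 consumed per kg TAN nitrified
alk = 3.5 kg TAN * 7.14 = 24.99 kg CaCO3/day

24.99 kg CaCO3/day


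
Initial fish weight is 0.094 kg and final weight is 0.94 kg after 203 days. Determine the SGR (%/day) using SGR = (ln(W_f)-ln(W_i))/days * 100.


ln(W_f) = ln(0.94) = -0.061875404
ln(W_i) = ln(0.094) = -2.3644605
ln(W_f) - ln(W_i) = -0.061875404 - -2.3644605 = 2.3025851
SGR = 2.3025851 / 203 * 100 = 1.13428 %/day

1.13428 %/day


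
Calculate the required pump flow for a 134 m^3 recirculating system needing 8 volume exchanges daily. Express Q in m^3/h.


Daily recirculation volume = 134 m^3 * 8 = 1072 m^3/day
Flow rate Q = daily volume / 24 h = 1072 / 24 = 44.6667 m^3/h

44.6667 m^3/h


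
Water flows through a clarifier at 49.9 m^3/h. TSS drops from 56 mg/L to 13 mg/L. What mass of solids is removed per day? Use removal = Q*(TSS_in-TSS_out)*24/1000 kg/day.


Concentration drop: TSS_in - TSS_out = 56 - 13 = 43 mg/L
Hourly solids removed = Q * dTSS = 49.9 m^3/h * 43 mg/L = 2145.7 g/h  (m^3/h * mg/L = g/h)
Daily solids removed = 2145.7 * 24 = 51496.8 g/day
Convert g to kg: 51496.8 / 1000 = 51.4968 kg/day

51.4968 kg/day


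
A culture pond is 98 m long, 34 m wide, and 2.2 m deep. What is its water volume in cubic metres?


Base area = L * W = 98 * 34 = 3332 m^2
Volume = area * depth = 3332 * 2.2 = 7330.4 m^3

7330.4 m^3


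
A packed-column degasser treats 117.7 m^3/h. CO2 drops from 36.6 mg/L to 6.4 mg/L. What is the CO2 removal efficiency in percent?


CO2_out / CO2_in = 6.4 / 36.6 = 0.17486339
Fraction remaining = 0.17486339
efficiency = (1 - 0.17486339) * 100 = 82.5137 %

82.5137 %


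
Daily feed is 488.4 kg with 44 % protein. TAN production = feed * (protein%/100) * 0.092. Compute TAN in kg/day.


Protein in feed = 488.4 * 44/100 = 214.896 kg/day
TAN = protein * 0.092 = 214.896 * 0.092 = 19.770432 kg/day

19.770432 kg/day


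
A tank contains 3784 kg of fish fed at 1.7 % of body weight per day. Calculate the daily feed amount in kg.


Feeding rate fraction = 1.7% / 100 = 0.017
Daily feed = 3784 kg * 0.017 = 64.328 kg/day

64.328 kg/day


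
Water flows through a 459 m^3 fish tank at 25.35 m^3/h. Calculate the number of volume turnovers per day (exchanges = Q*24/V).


Daily flow volume = 25.35 m^3/h * 24 h = 608.4 m^3/day
Exchanges = daily flow / tank volume = 608.4 / 459 = 1.32549 exchanges/day

1.32549 exchanges/day


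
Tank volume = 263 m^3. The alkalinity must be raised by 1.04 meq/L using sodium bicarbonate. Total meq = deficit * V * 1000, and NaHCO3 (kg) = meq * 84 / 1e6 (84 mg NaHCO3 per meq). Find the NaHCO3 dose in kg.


Tank volume in L = 263 m^3 * 1000 = 263000 L
Total meq required = 1.04 meq/L * 263000 L = 273520 meq
NaHCO3 mass = 273520 meq * 84 mg/meq / 1e6 = 22.9757 kg

22.9757 kg


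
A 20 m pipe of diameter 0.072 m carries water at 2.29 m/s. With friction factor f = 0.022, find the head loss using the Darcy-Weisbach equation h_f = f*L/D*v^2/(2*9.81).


v^2 = 2.29^2 = 5.2441 m^2/s^2
L/D = 20/0.072 = 277.77778
h_f = f*(L/D)*v^2/(2g) = 0.022 * 277.77778 * 5.2441 / 19.62 = 1.6334 m

1.6334 m


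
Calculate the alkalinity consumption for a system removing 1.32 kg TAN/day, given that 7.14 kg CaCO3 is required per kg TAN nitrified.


Alkalinity factor: 7.14 kg CaCO3 consumed per kg TAN nitrified
alk = 1.32 kg TAN * 7.14 = 9.4248 kg CaCO3/day

9.4248 kg CaCO3/day


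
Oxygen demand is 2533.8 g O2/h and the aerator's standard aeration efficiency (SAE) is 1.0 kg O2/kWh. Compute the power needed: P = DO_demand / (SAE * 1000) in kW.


SAE in g O2/kWh = 1.0 * 1000 = 1000 g/kWh
P = DO_demand / SAE_g = 2533.8 / 1000 = 2.5338 kW

2.5338 kW


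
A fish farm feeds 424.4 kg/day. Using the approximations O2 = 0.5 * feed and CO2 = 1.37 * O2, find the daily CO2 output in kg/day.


O2 = 424.4 * 0.5 = 212.2
CO2 = 212.2 * 1.37 = 290.714

290.714 kg/day


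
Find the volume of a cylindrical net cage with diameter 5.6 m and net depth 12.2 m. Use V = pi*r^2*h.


r = d/2 = 5.6/2 = 2.8 m
Base area = pi*r^2 = pi*2.8^2 = 24.630086 m^2
Volume = 24.630086 * 12.2 = 300.487 m^3

300.487 m^3


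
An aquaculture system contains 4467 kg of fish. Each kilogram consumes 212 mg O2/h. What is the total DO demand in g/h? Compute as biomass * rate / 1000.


Total O2 consumption (mg/h) = 4467 kg * 212 mg/(kg*h) = 947004 mg/h
Convert to g/h: 947004 / 1000 = 947.004 g/h

947.004 g/h


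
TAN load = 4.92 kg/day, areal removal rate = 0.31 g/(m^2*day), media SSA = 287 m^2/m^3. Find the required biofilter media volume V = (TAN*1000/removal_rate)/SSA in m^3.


A = 4.92*1000 / 0.31 = 15870.968 m^2
V = 15870.968 / 287 = 55.2995

55.2995 m^3


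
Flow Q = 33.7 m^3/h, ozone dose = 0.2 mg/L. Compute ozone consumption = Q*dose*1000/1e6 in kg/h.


O3 demand (mg/h) = Q * dose * 1000 = 33.7 * 0.2 * 1000 = 6740 mg/h
Convert mg to kg: 6740 / 1e6 = 0.00674 kg/h

0.00674 kg/h


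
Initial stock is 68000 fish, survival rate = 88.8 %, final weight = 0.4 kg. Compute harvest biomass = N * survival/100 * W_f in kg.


Survivors = 68000 * 88.8/100 = 60384 fish
Harvest biomass = survivors * W_f = 60384 * 0.4 = 24153.6 kg

24153.6 kg


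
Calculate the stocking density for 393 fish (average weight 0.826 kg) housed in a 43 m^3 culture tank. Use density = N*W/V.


Total biomass = 393 fish * 0.826 kg = 324.618 kg
Density = total biomass / volume = 324.618 / 43 = 7.54926 kg/m^3

7.54926 kg/m^3


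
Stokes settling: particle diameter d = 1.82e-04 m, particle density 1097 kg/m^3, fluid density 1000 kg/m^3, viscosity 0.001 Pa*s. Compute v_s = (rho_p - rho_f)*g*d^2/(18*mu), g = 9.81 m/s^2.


Density difference: rho_p - rho_f = 1097 - 1000 = 97 kg/m^3
d^2 = (1.82e-04)^2 = 3.3124e-08 m^2
Numerator = (rho_p - rho_f) * g * d^2 = 97 * 9.81 * 3.3124e-08 = 3.1519805e-05
Denominator = 18 * mu = 18 * 0.001 = 0.018
v_s = 3.1519805e-05 / 0.018 = 0.0017511 m/s
Check: Re = rho_f * v_s * d / mu = 1000 * 0.0017511 * 1.82e-04 / 0.001 = 0.319 < 1, so Stokes' law applies.

0.0017511 m/s


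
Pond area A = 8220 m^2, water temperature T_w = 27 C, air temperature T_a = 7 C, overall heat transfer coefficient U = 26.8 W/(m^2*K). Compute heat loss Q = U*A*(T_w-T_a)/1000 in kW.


Temperature difference dT = 27 - 7 = 20 K
Heat loss (W) = U * A * dT = 26.8 * 8220 * 20 = 4405920 W
Convert to kW: 4405920 / 1000 = 4405.92 kW

4405.92 kW


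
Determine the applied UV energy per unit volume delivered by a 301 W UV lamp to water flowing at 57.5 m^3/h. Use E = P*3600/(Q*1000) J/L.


Energy delivered per hour = 301 W * 3600 s = 1083600 J/h
Volume treated per hour = 57.5 m^3/h * 1000 = 57500 L/h
dose = 1083600 / 57500 = 18.8452 J/L

18.8452 J/L


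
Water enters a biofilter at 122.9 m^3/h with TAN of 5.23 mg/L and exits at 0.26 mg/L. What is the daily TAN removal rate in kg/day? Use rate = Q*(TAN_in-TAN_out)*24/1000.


Concentration drop: TAN_in - TAN_out = 5.23 - 0.26 = 4.97 mg/L
Hourly TAN removed = Q * dTAN = 122.9 m^3/h * 4.97 mg/L = 610.813 g/h  (m^3/h * mg/L = g/h)
Daily TAN removed = 610.813 * 24 = 14659.512 g/day
Convert to kg/day: 14659.512 / 1000 = 14.659512 kg/day

14.659512 kg/day


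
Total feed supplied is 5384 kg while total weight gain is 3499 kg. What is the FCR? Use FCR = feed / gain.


FCR = feed consumed / weight gained
FCR = 5384 kg / 3499 kg = 1.53873

1.53873


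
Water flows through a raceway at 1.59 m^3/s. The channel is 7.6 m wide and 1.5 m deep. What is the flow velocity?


Cross-sectional area = W * d = 7.6 * 1.5 = 11.4 m^2
Velocity = Q / A = 1.59 / 11.4 = 0.139474 m/s

0.139474 m/s


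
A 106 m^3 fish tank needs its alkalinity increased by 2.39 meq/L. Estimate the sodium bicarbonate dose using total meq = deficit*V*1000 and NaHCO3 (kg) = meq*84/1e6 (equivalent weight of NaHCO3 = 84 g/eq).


Tank volume in L = 106 m^3 * 1000 = 106000 L
Total meq required = 2.39 meq/L * 106000 L = 253340 meq
NaHCO3 mass = 253340 meq * 84 mg/meq / 1e6 = 21.2806 kg

21.2806 kg


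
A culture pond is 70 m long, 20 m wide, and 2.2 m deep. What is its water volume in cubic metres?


Base area = L * W = 70 * 20 = 1400 m^2
Volume = area * depth = 1400 * 2.2 = 3080 m^3

3080 m^3


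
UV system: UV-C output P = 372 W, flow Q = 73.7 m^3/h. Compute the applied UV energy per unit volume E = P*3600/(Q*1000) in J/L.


Energy delivered per hour = 372 W * 3600 s = 1339200 J/h
Volume treated per hour = 73.7 m^3/h * 1000 = 73700 L/h
dose = 1339200 / 73700 = 18.171 J/L

18.171 J/L


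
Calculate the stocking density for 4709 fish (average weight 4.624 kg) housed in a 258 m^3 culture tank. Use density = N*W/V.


Total biomass = 4709 fish * 4.624 kg = 21774.416 kg
Density = total biomass / volume = 21774.416 / 258 = 84.397 kg/m^3

84.397 kg/m^3


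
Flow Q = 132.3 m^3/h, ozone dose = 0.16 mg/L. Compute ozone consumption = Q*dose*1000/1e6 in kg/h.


O3 demand (mg/h) = Q * dose * 1000 = 132.3 * 0.16 * 1000 = 21168 mg/h
Convert mg to kg: 21168 / 1e6 = 0.021168 kg/h

0.021168 kg/h


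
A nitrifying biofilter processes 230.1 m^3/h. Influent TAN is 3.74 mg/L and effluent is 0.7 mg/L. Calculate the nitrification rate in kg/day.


Concentration drop: TAN_in - TAN_out = 3.74 - 0.7 = 3.04 mg/L
Hourly TAN removed = Q * dTAN = 230.1 m^3/h * 3.04 mg/L = 699.504 g/h  (m^3/h * mg/L = g/h)
Daily TAN removed = 699.504 * 24 = 16788.096 g/day
Convert to kg/day: 16788.096 / 1000 = 16.788096 kg/day

16.788096 kg/day


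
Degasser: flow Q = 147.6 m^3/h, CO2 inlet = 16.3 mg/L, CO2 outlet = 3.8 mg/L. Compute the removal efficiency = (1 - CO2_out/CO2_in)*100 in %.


CO2_out / CO2_in = 3.8 / 16.3 = 0.23312883
Fraction remaining = 0.23312883
efficiency = (1 - 0.23312883) * 100 = 76.6871 %

76.6871 %


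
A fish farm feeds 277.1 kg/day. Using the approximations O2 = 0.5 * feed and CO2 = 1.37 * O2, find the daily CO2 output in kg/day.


O2 = 277.1 * 0.5 = 138.55
CO2 = 138.55 * 1.37 = 189.8135

189.8135 kg/day


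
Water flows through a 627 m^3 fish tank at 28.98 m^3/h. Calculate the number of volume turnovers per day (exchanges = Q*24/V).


Daily flow volume = 28.98 m^3/h * 24 h = 695.52 m^3/day
Exchanges = daily flow / tank volume = 695.52 / 627 = 1.10928 exchanges/day

1.10928 exchanges/day


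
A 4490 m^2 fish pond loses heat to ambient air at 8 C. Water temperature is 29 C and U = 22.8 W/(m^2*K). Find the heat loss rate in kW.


Temperature difference dT = 29 - 8 = 21 K
Heat loss (W) = U * A * dT = 22.8 * 4490 * 21 = 2149812 W
Convert to kW: 2149812 / 1000 = 2149.812 kW

2149.812 kW


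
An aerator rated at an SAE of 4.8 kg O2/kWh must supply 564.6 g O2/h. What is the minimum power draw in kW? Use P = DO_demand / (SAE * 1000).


SAE in g O2/kWh = 4.8 * 1000 = 4800 g/kWh
P = DO_demand / SAE_g = 564.6 / 4800 = 0.117625 kW

0.117625 kW


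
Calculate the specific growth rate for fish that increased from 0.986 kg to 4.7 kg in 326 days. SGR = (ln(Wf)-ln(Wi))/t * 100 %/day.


ln(W_f) = ln(4.7) = 1.5475625
ln(W_i) = ln(0.986) = -0.014098924
ln(W_f) - ln(W_i) = 1.5475625 - -0.014098924 = 1.5616614
SGR = 1.5616614 / 326 * 100 = 0.479037 %/day

0.479037 %/day


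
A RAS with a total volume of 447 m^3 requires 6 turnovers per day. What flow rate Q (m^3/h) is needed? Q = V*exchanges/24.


Daily recirculation volume = 447 m^3 * 6 = 2682 m^3/day
Flow rate Q = daily volume / 24 h = 2682 / 24 = 111.75 m^3/h

111.75 m^3/h


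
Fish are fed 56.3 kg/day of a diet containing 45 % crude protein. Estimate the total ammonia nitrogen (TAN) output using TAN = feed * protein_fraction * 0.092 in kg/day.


Protein in feed = 56.3 * 45/100 = 25.335 kg/day
TAN = protein * 0.092 = 25.335 * 0.092 = 2.33082 kg/day

2.33082 kg/day


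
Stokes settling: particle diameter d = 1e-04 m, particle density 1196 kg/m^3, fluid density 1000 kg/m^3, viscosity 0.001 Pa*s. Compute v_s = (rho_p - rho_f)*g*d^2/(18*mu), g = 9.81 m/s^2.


Density difference: rho_p - rho_f = 1196 - 1000 = 196 kg/m^3
d^2 = (1e-04)^2 = 1e-08 m^2
Numerator = (rho_p - rho_f) * g * d^2 = 196 * 9.81 * 1e-08 = 1.92276e-05
Denominator = 18 * mu = 18 * 0.001 = 0.018
v_s = 1.92276e-05 / 0.018 = 0.0010682 m/s
Check: Re = rho_f * v_s * d / mu = 1000 * 0.0010682 * 1e-04 / 0.001 = 0.107 < 1, so Stokes' law applies.

0.0010682 m/s


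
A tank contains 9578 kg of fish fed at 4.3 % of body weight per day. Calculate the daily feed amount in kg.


Feeding rate fraction = 4.3% / 100 = 0.043
Daily feed = 9578 kg * 0.043 = 411.854 kg/day

411.854 kg/day


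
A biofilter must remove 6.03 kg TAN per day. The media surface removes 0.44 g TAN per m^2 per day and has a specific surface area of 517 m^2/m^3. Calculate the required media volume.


A = 6.03*1000 / 0.44 = 13704.545 m^2
V = 13704.545 / 517 = 26.5078

26.5078 m^3


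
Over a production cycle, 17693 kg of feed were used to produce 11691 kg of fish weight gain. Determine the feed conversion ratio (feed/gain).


FCR = feed consumed / weight gained
FCR = 17693 kg / 11691 kg = 1.51339

1.51339


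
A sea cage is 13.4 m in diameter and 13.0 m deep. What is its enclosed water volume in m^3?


r = d/2 = 13.4/2 = 6.7 m
Base area = pi*r^2 = pi*6.7^2 = 141.02609 m^2
Volume = 141.02609 * 13.0 = 1833.34 m^3

1833.34 m^3


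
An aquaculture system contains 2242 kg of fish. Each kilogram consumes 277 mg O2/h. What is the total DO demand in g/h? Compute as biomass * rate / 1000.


Total O2 consumption (mg/h) = 2242 kg * 277 mg/(kg*h) = 621034 mg/h
Convert to g/h: 621034 / 1000 = 621.034 g/h

621.034 g/h


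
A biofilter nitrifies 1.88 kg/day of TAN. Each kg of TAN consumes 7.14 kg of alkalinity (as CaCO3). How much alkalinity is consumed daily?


Alkalinity factor: 7.14 kg CaCO3 consumed per kg TAN nitrified
alk = 1.88 kg TAN * 7.14 = 13.4232 kg CaCO3/day

13.4232 kg CaCO3/day


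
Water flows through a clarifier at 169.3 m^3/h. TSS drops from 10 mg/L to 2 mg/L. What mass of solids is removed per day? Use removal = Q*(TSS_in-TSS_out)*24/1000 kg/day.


Concentration drop: TSS_in - TSS_out = 10 - 2 = 8 mg/L
Hourly solids removed = Q * dTSS = 169.3 m^3/h * 8 mg/L = 1354.4 g/h  (m^3/h * mg/L = g/h)
Daily solids removed = 1354.4 * 24 = 32505.6 g/day
Convert g to kg: 32505.6 / 1000 = 32.5056 kg/day

32.5056 kg/day


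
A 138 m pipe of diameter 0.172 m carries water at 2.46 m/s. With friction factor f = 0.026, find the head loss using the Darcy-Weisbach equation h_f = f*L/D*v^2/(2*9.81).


v^2 = 2.46^2 = 6.0516 m^2/s^2
L/D = 138/0.172 = 802.32558
h_f = f*(L/D)*v^2/(2g) = 0.026 * 802.32558 * 6.0516 / 19.62 = 6.43421 m

6.43421 m


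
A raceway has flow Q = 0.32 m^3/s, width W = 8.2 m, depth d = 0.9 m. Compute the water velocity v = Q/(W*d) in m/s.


Cross-sectional area = W * d = 8.2 * 0.9 = 7.38 m^2
Velocity = Q / A = 0.32 / 7.38 = 0.0433604 m/s

0.0433604 m/s


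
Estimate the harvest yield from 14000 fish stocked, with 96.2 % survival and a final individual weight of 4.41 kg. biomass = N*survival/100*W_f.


Survivors = 14000 * 96.2/100 = 13468 fish
Harvest biomass = survivors * W_f = 13468 * 4.41 = 59393.88 kg

59393.88 kg


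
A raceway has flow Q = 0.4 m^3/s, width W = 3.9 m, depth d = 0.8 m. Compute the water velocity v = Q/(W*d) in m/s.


Cross-sectional area = W * d = 3.9 * 0.8 = 3.12 m^2
Velocity = Q / A = 0.4 / 3.12 = 0.128205 m/s

0.128205 m/s


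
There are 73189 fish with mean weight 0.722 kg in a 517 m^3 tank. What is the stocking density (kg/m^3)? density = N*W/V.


Total biomass = 73189 fish * 0.722 kg = 52842.458 kg
Density = total biomass / volume = 52842.458 / 517 = 102.21 kg/m^3

102.21 kg/m^3


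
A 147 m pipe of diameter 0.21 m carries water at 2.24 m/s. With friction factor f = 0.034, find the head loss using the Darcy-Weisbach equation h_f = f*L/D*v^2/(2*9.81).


v^2 = 2.24^2 = 5.0176 m^2/s^2
L/D = 147/0.21 = 700
h_f = f*(L/D)*v^2/(2g) = 0.034 * 700 * 5.0176 / 19.62 = 6.08659 m

6.08659 m


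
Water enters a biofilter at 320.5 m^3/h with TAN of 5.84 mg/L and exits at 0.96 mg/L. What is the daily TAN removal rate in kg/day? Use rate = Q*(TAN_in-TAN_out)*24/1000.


Concentration drop: TAN_in - TAN_out = 5.84 - 0.96 = 4.88 mg/L
Hourly TAN removed = Q * dTAN = 320.5 m^3/h * 4.88 mg/L = 1564.04 g/h  (m^3/h * mg/L = g/h)
Daily TAN removed = 1564.04 * 24 = 37536.96 g/day
Convert to kg/day: 37536.96 / 1000 = 37.53696 kg/day

37.53696 kg/day


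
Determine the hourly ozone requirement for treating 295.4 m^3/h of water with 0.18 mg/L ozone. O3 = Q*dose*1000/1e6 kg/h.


O3 demand (mg/h) = Q * dose * 1000 = 295.4 * 0.18 * 1000 = 53172 mg/h
Convert mg to kg: 53172 / 1e6 = 0.053172 kg/h

0.053172 kg/h


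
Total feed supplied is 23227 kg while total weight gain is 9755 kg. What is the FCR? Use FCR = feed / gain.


FCR = feed consumed / weight gained
FCR = 23227 kg / 9755 kg = 2.38104

2.38104


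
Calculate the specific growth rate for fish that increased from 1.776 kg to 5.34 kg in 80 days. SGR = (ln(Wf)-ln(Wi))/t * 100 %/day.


ln(W_f) = ln(5.34) = 1.6752257
ln(W_i) = ln(1.776) = 0.57436364
ln(W_f) - ln(W_i) = 1.6752257 - 0.57436364 = 1.1008621
SGR = 1.1008621 / 80 * 100 = 1.37608 %/day

1.37608 %/day


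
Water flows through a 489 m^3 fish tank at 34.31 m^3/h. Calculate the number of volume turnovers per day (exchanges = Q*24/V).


Daily flow volume = 34.31 m^3/h * 24 h = 823.44 m^3/day
Exchanges = daily flow / tank volume = 823.44 / 489 = 1.68393 exchanges/day

1.68393 exchanges/day


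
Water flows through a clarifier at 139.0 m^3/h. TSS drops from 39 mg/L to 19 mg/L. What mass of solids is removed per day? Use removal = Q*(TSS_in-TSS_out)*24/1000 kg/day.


Concentration drop: TSS_in - TSS_out = 39 - 19 = 20 mg/L
Hourly solids removed = Q * dTSS = 139.0 m^3/h * 20 mg/L = 2780 g/h  (m^3/h * mg/L = g/h)
Daily solids removed = 2780 * 24 = 66720 g/day
Convert g to kg: 66720 / 1000 = 66.72 kg/day

66.72 kg/day


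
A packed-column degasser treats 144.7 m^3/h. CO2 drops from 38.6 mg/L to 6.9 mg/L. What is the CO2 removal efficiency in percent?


CO2_out / CO2_in = 6.9 / 38.6 = 0.17875648
Fraction remaining = 0.17875648
efficiency = (1 - 0.17875648) * 100 = 82.1244 %

82.1244 %


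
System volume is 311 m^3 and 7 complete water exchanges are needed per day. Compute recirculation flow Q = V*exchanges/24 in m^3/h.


Daily recirculation volume = 311 m^3 * 7 = 2177 m^3/day
Flow rate Q = daily volume / 24 h = 2177 / 24 = 90.7083 m^3/h

90.7083 m^3/h


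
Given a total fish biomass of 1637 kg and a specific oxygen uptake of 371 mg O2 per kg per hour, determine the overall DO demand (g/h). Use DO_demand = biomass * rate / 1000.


Total O2 consumption (mg/h) = 1637 kg * 371 mg/(kg*h) = 607327 mg/h
Convert to g/h: 607327 / 1000 = 607.327 g/h

607.327 g/h


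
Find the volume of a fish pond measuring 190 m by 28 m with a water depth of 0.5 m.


Base area = L * W = 190 * 28 = 5320 m^2
Volume = area * depth = 5320 * 0.5 = 2660 m^3

2660 m^3


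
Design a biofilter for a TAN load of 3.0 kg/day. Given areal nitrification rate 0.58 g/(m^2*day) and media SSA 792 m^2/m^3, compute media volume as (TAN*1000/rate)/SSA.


A = 3.0*1000 / 0.58 = 5172.4138 m^2
V = 5172.4138 / 792 = 6.53083

6.53083 m^3


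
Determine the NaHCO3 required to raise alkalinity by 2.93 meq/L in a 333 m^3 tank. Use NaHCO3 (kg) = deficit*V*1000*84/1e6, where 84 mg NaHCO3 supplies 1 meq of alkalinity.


Tank volume in L = 333 m^3 * 1000 = 333000 L
Total meq required = 2.93 meq/L * 333000 L = 975690 meq
NaHCO3 mass = 975690 meq * 84 mg/meq / 1e6 = 81.958 kg

81.958 kg


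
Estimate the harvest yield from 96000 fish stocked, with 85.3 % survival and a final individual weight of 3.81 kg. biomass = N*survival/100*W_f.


Survivors = 96000 * 85.3/100 = 81888 fish
Harvest biomass = survivors * W_f = 81888 * 3.81 = 311993.28 kg

311993.28 kg


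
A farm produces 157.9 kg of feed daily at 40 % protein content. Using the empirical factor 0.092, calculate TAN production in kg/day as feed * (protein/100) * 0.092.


Protein in feed = 157.9 * 40/100 = 63.16 kg/day
TAN = protein * 0.092 = 63.16 * 0.092 = 5.81072 kg/day

5.81072 kg/day


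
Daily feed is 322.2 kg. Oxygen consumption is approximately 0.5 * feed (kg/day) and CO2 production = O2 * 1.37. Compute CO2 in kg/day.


O2 = 322.2 * 0.5 = 161.1
CO2 = 161.1 * 1.37 = 220.707

220.707 kg/day


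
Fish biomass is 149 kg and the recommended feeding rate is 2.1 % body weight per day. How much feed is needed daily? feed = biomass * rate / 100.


Feeding rate fraction = 2.1% / 100 = 0.021
Daily feed = 149 kg * 0.021 = 3.129 kg/day

3.129 kg/day


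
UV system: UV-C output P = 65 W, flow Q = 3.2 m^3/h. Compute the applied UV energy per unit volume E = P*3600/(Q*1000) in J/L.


Energy delivered per hour = 65 W * 3600 s = 234000 J/h
Volume treated per hour = 3.2 m^3/h * 1000 = 3200 L/h
dose = 234000 / 3200 = 73.125 J/L

73.125 J/L


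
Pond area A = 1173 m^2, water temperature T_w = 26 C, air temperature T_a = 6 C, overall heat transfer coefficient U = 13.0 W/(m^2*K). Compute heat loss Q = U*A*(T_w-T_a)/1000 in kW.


Temperature difference dT = 26 - 6 = 20 K
Heat loss (W) = U * A * dT = 13.0 * 1173 * 20 = 304980 W
Convert to kW: 304980 / 1000 = 304.98 kW

304.98 kW


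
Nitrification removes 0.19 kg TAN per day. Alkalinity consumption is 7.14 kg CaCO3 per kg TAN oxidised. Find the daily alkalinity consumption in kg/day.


Alkalinity factor: 7.14 kg CaCO3 consumed per kg TAN nitrified
alk = 0.19 kg TAN * 7.14 = 1.3566 kg CaCO3/day

1.3566 kg CaCO3/day


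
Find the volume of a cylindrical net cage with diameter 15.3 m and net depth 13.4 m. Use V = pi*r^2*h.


r = d/2 = 15.3/2 = 7.65 m
Base area = pi*r^2 = pi*7.65^2 = 183.85386 m^2
Volume = 183.85386 * 13.4 = 2463.64 m^3

2463.64 m^3


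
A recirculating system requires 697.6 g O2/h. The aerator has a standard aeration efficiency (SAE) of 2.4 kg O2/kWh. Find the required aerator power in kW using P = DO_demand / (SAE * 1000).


SAE in g O2/kWh = 2.4 * 1000 = 2400 g/kWh
P = DO_demand / SAE_g = 697.6 / 2400 = 0.290667 kW

0.290667 kW


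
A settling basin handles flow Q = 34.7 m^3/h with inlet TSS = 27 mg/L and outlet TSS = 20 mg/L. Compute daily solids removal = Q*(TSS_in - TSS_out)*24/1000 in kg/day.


Concentration drop: TSS_in - TSS_out = 27 - 20 = 7 mg/L
Hourly solids removed = Q * dTSS = 34.7 m^3/h * 7 mg/L = 242.9 g/h  (m^3/h * mg/L = g/h)
Daily solids removed = 242.9 * 24 = 5829.6 g/day
Convert g to kg: 5829.6 / 1000 = 5.8296 kg/day

5.8296 kg/day


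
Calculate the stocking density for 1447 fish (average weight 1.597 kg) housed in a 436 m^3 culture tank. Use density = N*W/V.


Total biomass = 1447 fish * 1.597 kg = 2310.859 kg
Density = total biomass / volume = 2310.859 / 436 = 5.30014 kg/m^3

5.30014 kg/m^3


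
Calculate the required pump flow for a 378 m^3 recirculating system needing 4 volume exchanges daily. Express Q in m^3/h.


Daily recirculation volume = 378 m^3 * 4 = 1512 m^3/day
Flow rate Q = daily volume / 24 h = 1512 / 24 = 63 m^3/h

63 m^3/h


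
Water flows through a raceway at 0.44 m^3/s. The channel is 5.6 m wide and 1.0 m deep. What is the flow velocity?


Cross-sectional area = W * d = 5.6 * 1.0 = 5.6 m^2
Velocity = Q / A = 0.44 / 5.6 = 0.0785714 m/s

0.0785714 m/s


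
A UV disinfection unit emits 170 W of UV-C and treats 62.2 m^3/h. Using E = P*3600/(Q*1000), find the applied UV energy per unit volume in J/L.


Energy delivered per hour = 170 W * 3600 s = 612000 J/h
Volume treated per hour = 62.2 m^3/h * 1000 = 62200 L/h
dose = 612000 / 62200 = 9.83923 J/L

9.83923 J/L


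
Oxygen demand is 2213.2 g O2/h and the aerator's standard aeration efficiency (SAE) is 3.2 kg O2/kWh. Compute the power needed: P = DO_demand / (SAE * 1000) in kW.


SAE in g O2/kWh = 3.2 * 1000 = 3200 g/kWh
P = DO_demand / SAE_g = 2213.2 / 3200 = 0.691625 kW

0.691625 kW


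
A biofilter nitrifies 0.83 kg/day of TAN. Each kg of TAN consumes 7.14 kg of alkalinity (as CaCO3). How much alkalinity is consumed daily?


Alkalinity factor: 7.14 kg CaCO3 consumed per kg TAN nitrified
alk = 0.83 kg TAN * 7.14 = 5.9262 kg CaCO3/day

5.9262 kg CaCO3/day


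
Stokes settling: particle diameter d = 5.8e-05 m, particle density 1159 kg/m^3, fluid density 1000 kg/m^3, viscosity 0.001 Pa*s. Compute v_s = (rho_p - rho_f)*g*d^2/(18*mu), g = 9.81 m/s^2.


Density difference: rho_p - rho_f = 1159 - 1000 = 159 kg/m^3
d^2 = (5.8e-05)^2 = 3.364e-09 m^2
Numerator = (rho_p - rho_f) * g * d^2 = 159 * 9.81 * 3.364e-09 = 5.2471336e-06
Denominator = 18 * mu = 18 * 0.001 = 0.018
v_s = 5.2471336e-06 / 0.018 = 2.91507e-04 m/s
Check: Re = rho_f * v_s * d / mu = 1000 * 2.91507e-04 * 5.8e-05 / 0.001 = 0.0169 < 1, so Stokes' law applies.

2.91507e-04 m/s


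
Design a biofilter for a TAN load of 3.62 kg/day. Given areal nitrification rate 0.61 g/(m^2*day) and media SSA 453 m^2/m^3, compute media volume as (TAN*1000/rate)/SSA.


A = 3.62*1000 / 0.61 = 5934.4262 m^2
V = 5934.4262 / 453 = 13.1003

13.1003 m^3


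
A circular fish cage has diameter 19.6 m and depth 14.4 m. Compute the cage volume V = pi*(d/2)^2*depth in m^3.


r = d/2 = 19.6/2 = 9.8 m
Base area = pi*r^2 = pi*9.8^2 = 301.71856 m^2
Volume = 301.71856 * 14.4 = 4344.75 m^3

4344.75 m^3


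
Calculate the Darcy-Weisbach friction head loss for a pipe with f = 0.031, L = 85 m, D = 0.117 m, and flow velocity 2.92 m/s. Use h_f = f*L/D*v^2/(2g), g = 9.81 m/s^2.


v^2 = 2.92^2 = 8.5264 m^2/s^2
L/D = 85/0.117 = 726.49573
h_f = f*(L/D)*v^2/(2g) = 0.031 * 726.49573 * 8.5264 / 19.62 = 9.78727 m

9.78727 m


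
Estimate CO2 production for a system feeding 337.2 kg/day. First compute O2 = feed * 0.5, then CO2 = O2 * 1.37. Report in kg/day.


O2 = 337.2 * 0.5 = 168.6
CO2 = 168.6 * 1.37 = 230.982

230.982 kg/day


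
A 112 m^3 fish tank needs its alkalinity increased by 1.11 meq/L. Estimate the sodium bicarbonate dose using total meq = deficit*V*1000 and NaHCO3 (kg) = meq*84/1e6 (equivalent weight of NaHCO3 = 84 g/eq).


Tank volume in L = 112 m^3 * 1000 = 112000 L
Total meq required = 1.11 meq/L * 112000 L = 124320 meq
NaHCO3 mass = 124320 meq * 84 mg/meq / 1e6 = 10.4429 kg

10.4429 kg


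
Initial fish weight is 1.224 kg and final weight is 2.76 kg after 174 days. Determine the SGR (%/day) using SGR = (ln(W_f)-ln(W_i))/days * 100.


ln(W_f) = ln(2.76) = 1.0152307
ln(W_i) = ln(1.224) = 0.20212418
ln(W_f) - ln(W_i) = 1.0152307 - 0.20212418 = 0.81310652
SGR = 0.81310652 / 174 * 100 = 0.467303 %/day

0.467303 %/day


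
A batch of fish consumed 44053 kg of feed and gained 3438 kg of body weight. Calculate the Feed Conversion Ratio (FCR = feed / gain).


FCR = feed consumed / weight gained
FCR = 44053 kg / 3438 kg = 12.8136

12.8136


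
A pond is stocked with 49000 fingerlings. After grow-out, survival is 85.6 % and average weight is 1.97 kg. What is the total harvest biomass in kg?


Survivors = 49000 * 85.6/100 = 41944 fish
Harvest biomass = survivors * W_f = 41944 * 1.97 = 82629.68 kg

82629.68 kg


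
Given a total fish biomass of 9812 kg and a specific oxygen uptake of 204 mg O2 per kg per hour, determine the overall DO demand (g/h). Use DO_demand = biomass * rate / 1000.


Total O2 consumption (mg/h) = 9812 kg * 204 mg/(kg*h) = 2001648 mg/h
Convert to g/h: 2001648 / 1000 = 2001.648 g/h

2001.648 g/h


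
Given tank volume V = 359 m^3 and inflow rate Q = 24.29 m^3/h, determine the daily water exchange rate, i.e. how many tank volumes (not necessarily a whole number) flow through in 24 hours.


Daily flow volume = 24.29 m^3/h * 24 h = 582.96 m^3/day
Exchanges = daily flow / tank volume = 582.96 / 359 = 1.62384 exchanges/day

1.62384 exchanges/day


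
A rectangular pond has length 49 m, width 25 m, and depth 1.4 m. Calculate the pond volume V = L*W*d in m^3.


Base area = L * W = 49 * 25 = 1225 m^2
Volume = area * depth = 1225 * 1.4 = 1715 m^3

1715 m^3


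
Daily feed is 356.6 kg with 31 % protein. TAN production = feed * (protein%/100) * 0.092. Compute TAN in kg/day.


Protein in feed = 356.6 * 31/100 = 110.546 kg/day
TAN = protein * 0.092 = 110.546 * 0.092 = 10.170232 kg/day

10.170232 kg/day


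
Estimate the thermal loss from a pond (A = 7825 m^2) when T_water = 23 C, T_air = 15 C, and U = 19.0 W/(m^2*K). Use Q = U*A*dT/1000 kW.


Temperature difference dT = 23 - 15 = 8 K
Heat loss (W) = U * A * dT = 19.0 * 7825 * 8 = 1189400 W
Convert to kW: 1189400 / 1000 = 1189.4 kW

1189.4 kW


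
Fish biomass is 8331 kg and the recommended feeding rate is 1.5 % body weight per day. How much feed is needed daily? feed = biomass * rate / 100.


Feeding rate fraction = 1.5% / 100 = 0.015
Daily feed = 8331 kg * 0.015 = 124.965 kg/day

124.965 kg/day


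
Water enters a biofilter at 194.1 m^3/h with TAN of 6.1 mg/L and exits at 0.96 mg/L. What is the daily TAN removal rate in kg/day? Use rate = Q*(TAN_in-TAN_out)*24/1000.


Concentration drop: TAN_in - TAN_out = 6.1 - 0.96 = 5.14 mg/L
Hourly TAN removed = Q * dTAN = 194.1 m^3/h * 5.14 mg/L = 997.674 g/h  (m^3/h * mg/L = g/h)
Daily TAN removed = 997.674 * 24 = 23944.176 g/day
Convert to kg/day: 23944.176 / 1000 = 23.944176 kg/day

23.944176 kg/day


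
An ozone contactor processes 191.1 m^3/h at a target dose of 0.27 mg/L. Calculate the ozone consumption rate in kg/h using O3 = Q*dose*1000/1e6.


O3 demand (mg/h) = Q * dose * 1000 = 191.1 * 0.27 * 1000 = 51597 mg/h
Convert mg to kg: 51597 / 1e6 = 0.051597 kg/h

0.051597 kg/h


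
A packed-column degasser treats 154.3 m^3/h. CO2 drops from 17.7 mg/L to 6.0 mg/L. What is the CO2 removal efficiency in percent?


CO2_out / CO2_in = 6.0 / 17.7 = 0.33898305
Fraction remaining = 0.33898305
efficiency = (1 - 0.33898305) * 100 = 66.1017 %

66.1017 %


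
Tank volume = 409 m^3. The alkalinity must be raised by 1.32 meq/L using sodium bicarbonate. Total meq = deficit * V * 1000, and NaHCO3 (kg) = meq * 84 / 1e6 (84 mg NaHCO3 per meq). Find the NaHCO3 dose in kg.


Tank volume in L = 409 m^3 * 1000 = 409000 L
Total meq required = 1.32 meq/L * 409000 L = 539880 meq
NaHCO3 mass = 539880 meq * 84 mg/meq / 1e6 = 45.3499 kg

45.3499 kg


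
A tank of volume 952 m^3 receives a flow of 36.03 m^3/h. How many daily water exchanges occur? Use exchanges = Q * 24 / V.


Daily flow volume = 36.03 m^3/h * 24 h = 864.72 m^3/day
Exchanges = daily flow / tank volume = 864.72 / 952 = 0.908319 exchanges/day

0.908319 exchanges/day


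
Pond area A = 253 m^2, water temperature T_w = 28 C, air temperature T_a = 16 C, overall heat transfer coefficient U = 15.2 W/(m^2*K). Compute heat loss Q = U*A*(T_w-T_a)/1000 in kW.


Temperature difference dT = 28 - 16 = 12 K
Heat loss (W) = U * A * dT = 15.2 * 253 * 12 = 46147.2 W
Convert to kW: 46147.2 / 1000 = 46.1472 kW

46.1472 kW


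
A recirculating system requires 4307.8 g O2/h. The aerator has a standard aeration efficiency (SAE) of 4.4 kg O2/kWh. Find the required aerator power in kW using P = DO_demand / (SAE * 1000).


SAE in g O2/kWh = 4.4 * 1000 = 4400 g/kWh
P = DO_demand / SAE_g = 4307.8 / 4400 = 0.979045 kW

0.979045 kW


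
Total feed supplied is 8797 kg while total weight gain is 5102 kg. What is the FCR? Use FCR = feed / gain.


FCR = feed consumed / weight gained
FCR = 8797 kg / 5102 kg = 1.72423

1.72423


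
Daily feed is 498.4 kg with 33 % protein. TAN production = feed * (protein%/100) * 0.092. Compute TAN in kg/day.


Protein in feed = 498.4 * 33/100 = 164.472 kg/day
TAN = protein * 0.092 = 164.472 * 0.092 = 15.131424 kg/day

15.131424 kg/day


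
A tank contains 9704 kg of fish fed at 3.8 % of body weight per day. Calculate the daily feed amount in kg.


Feeding rate fraction = 3.8% / 100 = 0.038
Daily feed = 9704 kg * 0.038 = 368.752 kg/day

368.752 kg/day


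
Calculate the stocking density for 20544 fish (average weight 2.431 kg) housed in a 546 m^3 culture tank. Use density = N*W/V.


Total biomass = 20544 fish * 2.431 kg = 49942.464 kg
Density = total biomass / volume = 49942.464 / 546 = 91.4697 kg/m^3

91.4697 kg/m^3


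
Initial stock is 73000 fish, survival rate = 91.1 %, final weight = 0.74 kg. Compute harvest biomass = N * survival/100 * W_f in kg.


Survivors = 73000 * 91.1/100 = 66503 fish
Harvest biomass = survivors * W_f = 66503 * 0.74 = 49212.22 kg

49212.22 kg


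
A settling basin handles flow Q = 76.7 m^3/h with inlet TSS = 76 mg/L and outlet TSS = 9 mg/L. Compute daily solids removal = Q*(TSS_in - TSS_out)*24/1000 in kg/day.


Concentration drop: TSS_in - TSS_out = 76 - 9 = 67 mg/L
Hourly solids removed = Q * dTSS = 76.7 m^3/h * 67 mg/L = 5138.9 g/h  (m^3/h * mg/L = g/h)
Daily solids removed = 5138.9 * 24 = 123333.6 g/day
Convert g to kg: 123333.6 / 1000 = 123.3336 kg/day

123.3336 kg/day


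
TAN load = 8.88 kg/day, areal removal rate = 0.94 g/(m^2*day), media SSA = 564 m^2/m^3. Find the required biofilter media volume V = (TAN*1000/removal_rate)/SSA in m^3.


A = 8.88*1000 / 0.94 = 9446.8085 m^2
V = 9446.8085 / 564 = 16.7497

16.7497 m^3


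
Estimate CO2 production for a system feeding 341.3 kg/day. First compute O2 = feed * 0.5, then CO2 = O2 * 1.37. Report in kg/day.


O2 = 341.3 * 0.5 = 170.65
CO2 = 170.65 * 1.37 = 233.7905

233.7905 kg/day


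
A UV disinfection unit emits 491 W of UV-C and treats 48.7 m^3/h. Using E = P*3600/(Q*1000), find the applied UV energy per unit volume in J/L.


Energy delivered per hour = 491 W * 3600 s = 1767600 J/h
Volume treated per hour = 48.7 m^3/h * 1000 = 48700 L/h
dose = 1767600 / 48700 = 36.2957 J/L

36.2957 J/L


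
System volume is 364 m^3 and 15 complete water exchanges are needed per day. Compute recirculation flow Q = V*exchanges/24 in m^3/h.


Daily recirculation volume = 364 m^3 * 15 = 5460 m^3/day
Flow rate Q = daily volume / 24 h = 5460 / 24 = 227.5 m^3/h

227.5 m^3/h


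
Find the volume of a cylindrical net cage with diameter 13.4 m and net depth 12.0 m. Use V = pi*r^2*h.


r = d/2 = 13.4/2 = 6.7 m
Base area = pi*r^2 = pi*6.7^2 = 141.02609 m^2
Volume = 141.02609 * 12.0 = 1692.31 m^3

1692.31 m^3


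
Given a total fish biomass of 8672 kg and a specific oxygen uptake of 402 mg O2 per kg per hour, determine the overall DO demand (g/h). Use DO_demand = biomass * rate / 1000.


Total O2 consumption (mg/h) = 8672 kg * 402 mg/(kg*h) = 3486144 mg/h
Convert to g/h: 3486144 / 1000 = 3486.144 g/h

3486.144 g/h


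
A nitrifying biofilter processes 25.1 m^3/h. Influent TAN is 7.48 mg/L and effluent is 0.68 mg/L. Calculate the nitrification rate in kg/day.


Concentration drop: TAN_in - TAN_out = 7.48 - 0.68 = 6.8 mg/L
Hourly TAN removed = Q * dTAN = 25.1 m^3/h * 6.8 mg/L = 170.68 g/h  (m^3/h * mg/L = g/h)
Daily TAN removed = 170.68 * 24 = 4096.32 g/day
Convert to kg/day: 4096.32 / 1000 = 4.09632 kg/day

4.09632 kg/day


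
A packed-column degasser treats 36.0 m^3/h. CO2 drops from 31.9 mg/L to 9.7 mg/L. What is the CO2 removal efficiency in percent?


CO2_out / CO2_in = 9.7 / 31.9 = 0.30407524
Fraction remaining = 0.30407524
efficiency = (1 - 0.30407524) * 100 = 69.5925 %

69.5925 %


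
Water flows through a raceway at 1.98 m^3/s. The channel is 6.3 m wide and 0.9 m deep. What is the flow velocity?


Cross-sectional area = W * d = 6.3 * 0.9 = 5.67 m^2
Velocity = Q / A = 1.98 / 5.67 = 0.349206 m/s

0.349206 m/s


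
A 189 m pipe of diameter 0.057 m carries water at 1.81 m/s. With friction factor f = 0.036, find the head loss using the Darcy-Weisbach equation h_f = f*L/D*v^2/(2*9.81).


v^2 = 1.81^2 = 3.2761 m^2/s^2
L/D = 189/0.057 = 3315.7895
h_f = f*(L/D)*v^2/(2g) = 0.036 * 3315.7895 * 3.2761 / 19.62 = 19.9318 m

19.9318 m
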